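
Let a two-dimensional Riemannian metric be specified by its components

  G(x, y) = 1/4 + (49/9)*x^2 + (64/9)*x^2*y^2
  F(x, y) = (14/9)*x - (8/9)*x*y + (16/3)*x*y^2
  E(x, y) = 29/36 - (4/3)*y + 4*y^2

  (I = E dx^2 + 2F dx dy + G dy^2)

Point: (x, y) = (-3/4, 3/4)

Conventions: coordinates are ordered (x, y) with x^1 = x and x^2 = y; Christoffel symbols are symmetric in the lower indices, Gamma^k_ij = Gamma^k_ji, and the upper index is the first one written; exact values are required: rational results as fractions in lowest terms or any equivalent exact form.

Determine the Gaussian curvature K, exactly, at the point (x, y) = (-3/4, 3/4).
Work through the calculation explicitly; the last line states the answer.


E = 37/18, F = -35/12, G = 89/16, EG - F^2 = 281/96 at the point
E_x = 0, E_y = 14/3, F_x = 35/9, F_y = -16/3, G_x = -85/6, G_y = 6
E_yy = 8, F_xy = 64/9, G_xx = 170/9
Compute both Brioschi determinants and normalise by (EG - F^2)^2.
M1 = [[-E_yy/2 + F_xy - G_xx/2, E_x/2, F_x - E_y/2], [F_y - G_x/2, E, F], [G_y/2, F, G]] = [[-19/3, 0, 14/9], [7/4, 37/18, -35/12], [3, -35/12, 89/16]]; det M1 = -31165/864
M2 = [[0, E_y/2, G_x/2], [E_y/2, E, F], [G_x/2, F, G]] = [[0, 7/3, -85/12], [7/3, 37/18, -35/12], [-85/12, -35/12, 89/16]]; det M2 = -95923/2592
det M1 - det M2 = 607/648; K = 607/648 / (281/96)^2 = 77696/710649

Answer: K = 77696/710649


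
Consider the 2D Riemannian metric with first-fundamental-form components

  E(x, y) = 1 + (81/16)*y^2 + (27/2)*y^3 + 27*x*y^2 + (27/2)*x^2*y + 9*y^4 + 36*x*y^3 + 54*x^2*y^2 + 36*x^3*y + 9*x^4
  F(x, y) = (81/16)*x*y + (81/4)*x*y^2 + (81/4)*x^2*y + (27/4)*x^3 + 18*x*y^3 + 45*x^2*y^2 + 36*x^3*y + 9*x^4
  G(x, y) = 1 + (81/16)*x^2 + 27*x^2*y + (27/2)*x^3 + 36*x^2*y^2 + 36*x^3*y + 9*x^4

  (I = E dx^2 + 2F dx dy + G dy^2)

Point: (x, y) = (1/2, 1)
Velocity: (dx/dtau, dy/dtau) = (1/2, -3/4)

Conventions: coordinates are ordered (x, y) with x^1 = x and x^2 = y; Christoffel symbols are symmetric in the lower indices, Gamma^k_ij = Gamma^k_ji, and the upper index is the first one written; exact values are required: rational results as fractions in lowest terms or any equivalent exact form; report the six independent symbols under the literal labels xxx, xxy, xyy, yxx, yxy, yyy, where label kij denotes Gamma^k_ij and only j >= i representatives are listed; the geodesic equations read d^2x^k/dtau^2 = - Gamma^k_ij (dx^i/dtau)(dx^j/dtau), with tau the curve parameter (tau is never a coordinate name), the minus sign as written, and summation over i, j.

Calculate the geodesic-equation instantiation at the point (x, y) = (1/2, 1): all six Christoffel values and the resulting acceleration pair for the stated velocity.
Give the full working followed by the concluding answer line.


E = 82, F = 351/8, G = 1585/64 at the point
E_x = 162, E_y = 405/2, F_x = 1161/8, F_y = 2619/32, G_x = 1755/16, G_y = 117/4
EG - F^2 = 6769/64;  g^inv = (64/6769) * [[1585/64, -351/8], [-351/8, 82]]
first-kind symbols [ij,l] = (1/2)(d_i g_jl + d_j g_il - d_l g_ij): [xx,x] = E_x/2 = 81, [xx,y] = F_x - E_y/2 = 351/8, [xy,x] = E_y/2 = 405/4, [xy,y] = G_x/2 = 1755/32, [yy,x] = F_y - G_x/2 = 27, [yy,y] = G_y/2 = 117/8
Gamma^x_ij = (G*[ij,x] - F*[ij,y])/(EG - F^2), Gamma^y_ij = (E*[ij,y] - F*[ij,x])/(EG - F^2)
Gamma_xxx = 5184/6769, Gamma_xxy = 6480/6769, Gamma_xyy = 1728/6769, Gamma_yxx = 2808/6769, Gamma_yxy = 3510/6769, Gamma_yyy = 936/6769
d^2x/dtau^2 = -(Gamma_xxx*(1/2)^2 + 2*Gamma_xxy*(1/2)*(-3/4) + Gamma_xyy*(-3/4)^2) = 2592/6769
d^2y/dtau^2 = -(Gamma_yxx*(1/2)^2 + 2*Gamma_yxy*(1/2)*(-3/4) + Gamma_yyy*(-3/4)^2) = 1404/6769

Answer: Gamma_xxx = 5184/6769, Gamma_xxy = 6480/6769, Gamma_xyy = 1728/6769, Gamma_yxx = 2808/6769, Gamma_yxy = 3510/6769, Gamma_yyy = 936/6769; accelerations (d^2x/dtau^2, d^2y/dtau^2) = (2592/6769, 1404/6769)


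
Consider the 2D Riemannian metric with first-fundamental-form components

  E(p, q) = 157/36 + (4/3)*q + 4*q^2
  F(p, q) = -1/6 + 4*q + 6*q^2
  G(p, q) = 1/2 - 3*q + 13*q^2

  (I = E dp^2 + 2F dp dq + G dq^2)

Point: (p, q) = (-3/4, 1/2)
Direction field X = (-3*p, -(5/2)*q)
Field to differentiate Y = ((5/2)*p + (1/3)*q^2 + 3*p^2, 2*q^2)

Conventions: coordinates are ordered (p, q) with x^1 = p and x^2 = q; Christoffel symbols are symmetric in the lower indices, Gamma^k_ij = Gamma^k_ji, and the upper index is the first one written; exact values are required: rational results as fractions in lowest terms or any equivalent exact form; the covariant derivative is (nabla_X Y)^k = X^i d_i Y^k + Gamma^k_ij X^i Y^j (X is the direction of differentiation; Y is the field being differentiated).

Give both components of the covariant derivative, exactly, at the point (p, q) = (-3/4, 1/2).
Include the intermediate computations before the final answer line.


E = 217/36, F = 10/3, G = 9/4 at the point
E_p = 0, E_q = 16/3, F_p = 0, F_q = 10, G_p = 0, G_q = 10
EG - F^2 = 353/144;  g^inv = (144/353) * [[9/4, -10/3], [-10/3, 217/36]]
first-kind symbols [ij,l] = (1/2)(d_i g_jl + d_j g_il - d_l g_ij): [pp,p] = E_p/2 = 0, [pp,q] = F_p - E_q/2 = -8/3, [pq,p] = E_q/2 = 8/3, [pq,q] = G_p/2 = 0, [qq,p] = F_q - G_p/2 = 10, [qq,q] = G_q/2 = 5
Gamma^p_ij = (G*[ij,p] - F*[ij,q])/(EG - F^2), Gamma^q_ij = (E*[ij,q] - F*[ij,p])/(EG - F^2)
Gamma_ppp = 1280/353, Gamma_ppq = 864/353, Gamma_pqq = 840/353, Gamma_qpp = -6944/1059, Gamma_qpq = -1280/353, Gamma_qqq = -460/353
X = (9/4, -5/4), Y = (-5/48, 1/2) at the point

Answer: (nabla_X Y)^p = -17713/4236, (nabla_X Y)^q = -9955/2118


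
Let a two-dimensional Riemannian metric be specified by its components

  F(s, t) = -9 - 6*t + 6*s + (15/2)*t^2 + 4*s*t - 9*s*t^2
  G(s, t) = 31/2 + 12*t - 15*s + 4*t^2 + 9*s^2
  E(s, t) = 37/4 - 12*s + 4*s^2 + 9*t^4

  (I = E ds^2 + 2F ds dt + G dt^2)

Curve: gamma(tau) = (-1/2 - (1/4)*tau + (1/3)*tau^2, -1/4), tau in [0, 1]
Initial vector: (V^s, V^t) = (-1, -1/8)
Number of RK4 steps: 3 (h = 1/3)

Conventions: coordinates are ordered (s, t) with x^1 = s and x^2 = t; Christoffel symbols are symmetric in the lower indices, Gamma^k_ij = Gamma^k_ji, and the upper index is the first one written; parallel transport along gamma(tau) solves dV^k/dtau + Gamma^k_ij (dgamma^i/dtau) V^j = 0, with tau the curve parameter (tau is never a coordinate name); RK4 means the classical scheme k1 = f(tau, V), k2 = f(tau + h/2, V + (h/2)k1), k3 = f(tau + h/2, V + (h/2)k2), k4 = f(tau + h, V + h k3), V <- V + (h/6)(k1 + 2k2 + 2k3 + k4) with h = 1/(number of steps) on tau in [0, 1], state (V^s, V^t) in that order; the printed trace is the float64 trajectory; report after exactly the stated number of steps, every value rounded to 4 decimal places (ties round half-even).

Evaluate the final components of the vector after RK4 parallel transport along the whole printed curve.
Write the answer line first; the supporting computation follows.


Answer: V^s = -1.0469, V^t = -0.1318

gamma'(tau) = (-1/4 + (2/3)*tau, 0); f(tau, V)^k = -Gamma^k_ij(gamma(tau)) gamma'^i(tau) V^j; h = 1/3; intermediate values shown to 6 dp
curve data and Christoffel symbols at the stage parameters:
  tau = 0.000000: gamma = (-0.500000, -0.250000), gamma' = (-0.250000, 0.000000); Gamma_sss = -0.485490, Gamma_sst = -0.417756, Gamma_stt = 0.004451, Gamma_tss = 0.010132, Gamma_tst = -0.705077, Gamma_ttt = 0.224052
  tau = 0.166667: gamma = (-0.532407, -0.250000), gamma' = (-0.138889, 0.000000); Gamma_sss = -0.478252, Gamma_sst = -0.402471, Gamma_stt = 0.002546, Gamma_tss = 0.009711, Gamma_tst = -0.690181, Gamma_ttt = 0.215737
  tau = 0.333333: gamma = (-0.546296, -0.250000), gamma' = (-0.027778, 0.000000); Gamma_sss = -0.475212, Gamma_sst = -0.396170, Gamma_stt = 0.001799, Gamma_tss = 0.009539, Gamma_tst = -0.683976, Gamma_ttt = 0.212312
  tau = 0.500000: gamma = (-0.541667, -0.250000), gamma' = (0.083333, 0.000000); Gamma_sss = -0.476222, Gamma_sst = -0.398254, Gamma_stt = 0.002044, Gamma_tss = 0.009596, Gamma_tst = -0.686033, Gamma_ttt = 0.213445
  tau = 0.666667: gamma = (-0.518519, -0.250000), gamma' = (0.194444, 0.000000); Gamma_sss = -0.481329, Gamma_sst = -0.408919, Gamma_stt = 0.003334, Gamma_tss = 0.009888, Gamma_tst = -0.696492, Gamma_ttt = 0.219244
  tau = 0.833333: gamma = (-0.476852, -0.250000), gamma' = (0.305556, 0.000000); Gamma_sss = -0.490786, Gamma_sst = -0.429199, Gamma_stt = 0.005961, Gamma_tss = 0.010451, Gamma_tst = -0.716091, Gamma_ttt = 0.230282
  tau = 1.000000: gamma = (-0.416667, -0.250000), gamma' = (0.416667, 0.000000); Gamma_sss = -0.505072, Gamma_sst = -0.461187, Gamma_stt = 0.010557, Gamma_tss = 0.011361, Gamma_tst = -0.746283, Gamma_ttt = 0.247720
step 0: V^s = -1.0000, V^t = -0.1250
step 1: k1 = (0.134427, 0.019501), k2 = (0.071741, 0.010352), k3 = (0.072521, 0.010484), k4 = (0.014218, 0.002050); V <- V + (h/6)(k1 + 2k2 + 2k3 + k4): V^s = -0.9757, V^t = -0.1215
step 2: k1 = (0.014217, 0.002050), k2 = (-0.042648, -0.006148), k3 = (-0.043069, -0.006218), k4 = (-0.102487, -0.014830); V <- V + (h/6)(k1 + 2k2 + 2k3 + k4): V^s = -0.9901, V^t = -0.1236
step 3: k1 = (-0.102495, -0.014832), k2 = (-0.167576, -0.024363), k3 = (-0.169410, -0.024676), k4 = (-0.245582, -0.036028); V <- V + (h/6)(k1 + 2k2 + 2k3 + k4): V^s = -1.0469, V^t = -0.1318


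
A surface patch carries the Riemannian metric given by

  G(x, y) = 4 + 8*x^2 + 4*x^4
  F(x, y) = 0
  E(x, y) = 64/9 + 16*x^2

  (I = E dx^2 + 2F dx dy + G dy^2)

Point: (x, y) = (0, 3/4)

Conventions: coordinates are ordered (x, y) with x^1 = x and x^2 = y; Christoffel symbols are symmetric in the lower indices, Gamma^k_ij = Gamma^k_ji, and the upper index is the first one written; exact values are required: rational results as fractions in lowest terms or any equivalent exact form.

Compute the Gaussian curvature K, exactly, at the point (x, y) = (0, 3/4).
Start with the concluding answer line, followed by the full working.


Answer: K = -9/32

E = 64/9, F = 0, G = 4, EG - F^2 = 256/9 at the point
E_x = 0, E_y = 0, F_x = 0, F_y = 0, G_x = 0, G_y = 0
E_yy = 0, F_xy = 0, G_xx = 16
By Brioschi, K is (det M1 - det M2) divided by (EG - F^2) squared.
M1 = [[-E_yy/2 + F_xy - G_xx/2, E_x/2, F_x - E_y/2], [F_y - G_x/2, E, F], [G_y/2, F, G]] = [[-8, 0, 0], [0, 64/9, 0], [0, 0, 4]]; det M1 = -2048/9
M2 = [[0, E_y/2, G_x/2], [E_y/2, E, F], [G_x/2, F, G]] = [[0, 0, 0], [0, 64/9, 0], [0, 0, 4]]; det M2 = 0
det M1 - det M2 = -2048/9; K = -2048/9 / (256/9)^2 = -9/32


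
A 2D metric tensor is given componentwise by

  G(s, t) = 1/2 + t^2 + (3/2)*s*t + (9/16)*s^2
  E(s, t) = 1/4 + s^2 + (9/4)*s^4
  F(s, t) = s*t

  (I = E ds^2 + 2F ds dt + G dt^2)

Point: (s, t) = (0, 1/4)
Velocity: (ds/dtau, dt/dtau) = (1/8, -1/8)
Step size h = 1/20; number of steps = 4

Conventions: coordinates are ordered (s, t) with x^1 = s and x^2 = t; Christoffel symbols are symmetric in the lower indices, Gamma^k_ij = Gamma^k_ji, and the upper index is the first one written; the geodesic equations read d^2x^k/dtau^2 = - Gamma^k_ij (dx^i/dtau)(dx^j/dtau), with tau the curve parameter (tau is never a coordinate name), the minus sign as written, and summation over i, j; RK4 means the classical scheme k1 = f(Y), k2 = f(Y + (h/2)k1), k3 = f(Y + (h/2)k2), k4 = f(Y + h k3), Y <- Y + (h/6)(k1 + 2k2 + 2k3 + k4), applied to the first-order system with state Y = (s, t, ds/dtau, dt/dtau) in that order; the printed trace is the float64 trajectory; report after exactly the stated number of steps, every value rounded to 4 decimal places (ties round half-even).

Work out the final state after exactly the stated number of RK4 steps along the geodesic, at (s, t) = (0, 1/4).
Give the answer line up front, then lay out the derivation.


Answer: s = 0.0252, t = 0.2249, ds/dtau = 0.1270, dt/dtau = -0.1257

f(Y) = (ds/dtau, dt/dtau, -Gamma^s_ij Y'^i Y'^j, -Gamma^t_ij Y'^i Y'^j) with the Gammas evaluated at the stage position; h = 0.050000; intermediate values shown to 6 dp
step 0: s = 0.0000, t = 0.2500, ds/dtau = 0.1250, dt/dtau = -0.1250
step 1:
  k1: at (s, t) = (0.000000, 0.250000), (ds/dtau, dt/dtau) = (0.125000, -0.125000); Gamma_sss = 0.000000, Gamma_sst = 0.000000, Gamma_stt = -0.750000, Gamma_tss = 0.444444, Gamma_tst = 0.333333, Gamma_ttt = 0.444444; k1 = (0.125000, -0.125000, 0.011719, -0.003472)
  k2: at (s, t) = (0.003125, 0.246875), (ds/dtau, dt/dtau) = (0.125293, -0.125087); Gamma_sss = 0.011145, Gamma_sst = -0.001026, Gamma_stt = -0.736499, Gamma_tss = 0.439178, Gamma_tst = 0.332524, Gamma_ttt = 0.444374; k2 = (0.125293, -0.125087, 0.011317, -0.003424)
  k3: at (s, t) = (0.003132, 0.246873), (ds/dtau, dt/dtau) = (0.125283, -0.125086); Gamma_sss = 0.011171, Gamma_sst = -0.001029, Gamma_stt = -0.736483, Gamma_tss = 0.439173, Gamma_tst = 0.332527, Gamma_ttt = 0.444381; k3 = (0.125283, -0.125086, 0.011316, -0.003424)
  k4: at (s, t) = (0.006264, 0.243746), (ds/dtau, dt/dtau) = (0.125566, -0.125171); Gamma_sss = 0.022408, Gamma_sst = -0.002026, Gamma_stt = -0.722875, Gamma_tss = 0.433863, Gamma_tst = 0.331721, Gamma_ttt = 0.444253; k4 = (0.125566, -0.125171, 0.010909, -0.003374)
  Y <- Y + (h/6)(k1 + 2k2 + 2k3 + k4): s = 0.0063, t = 0.2437, ds/dtau = 0.1256, dt/dtau = -0.1252
step 2:
  k1: at (s, t) = (0.006264, 0.243746), (ds/dtau, dt/dtau) = (0.125566, -0.125171); Gamma_sss = 0.022408, Gamma_sst = -0.002026, Gamma_stt = -0.722874, Gamma_tss = 0.433863, Gamma_tst = 0.331721, Gamma_ttt = 0.444253; k1 = (0.125566, -0.125171, 0.010909, -0.003374)
  k2: at (s, t) = (0.009403, 0.240616), (ds/dtau, dt/dtau) = (0.125838, -0.125256); Gamma_sss = 0.033739, Gamma_sst = -0.002994, Gamma_stt = -0.709161, Gamma_tss = 0.428511, Gamma_tst = 0.330920, Gamma_ttt = 0.444069; k2 = (0.125838, -0.125256, 0.010497, -0.003321)
  k3: at (s, t) = (0.009410, 0.240614), (ds/dtau, dt/dtau) = (0.125828, -0.125254); Gamma_sss = 0.033763, Gamma_sst = -0.002996, Gamma_stt = -0.709146, Gamma_tss = 0.428505, Gamma_tst = 0.330923, Gamma_ttt = 0.444075; k3 = (0.125828, -0.125254, 0.010497, -0.003320)
  k4: at (s, t) = (0.012556, 0.237483), (ds/dtau, dt/dtau) = (0.126091, -0.125337); Gamma_sss = 0.045184, Gamma_sst = -0.003935, Gamma_stt = -0.695331, Gamma_tss = 0.423111, Gamma_tst = 0.330125, Gamma_ttt = 0.443834; k4 = (0.126091, -0.125337, 0.010081, -0.003265)
  Y <- Y + (h/6)(k1 + 2k2 + 2k3 + k4): s = 0.0126, t = 0.2375, ds/dtau = 0.1261, dt/dtau = -0.1253
step 3:
  k1: at (s, t) = (0.012556, 0.237483), (ds/dtau, dt/dtau) = (0.126091, -0.125337); Gamma_sss = 0.045184, Gamma_sst = -0.003935, Gamma_stt = -0.695331, Gamma_tss = 0.423111, Gamma_tst = 0.330125, Gamma_ttt = 0.443835; k1 = (0.126091, -0.125337, 0.010080, -0.003265)
  k2: at (s, t) = (0.015708, 0.234350), (ds/dtau, dt/dtau) = (0.126343, -0.125419); Gamma_sss = 0.056696, Gamma_sst = -0.004845, Gamma_stt = -0.681417, Gamma_tss = 0.417676, Gamma_tst = 0.329330, Gamma_ttt = 0.443539; k2 = (0.126343, -0.125419, 0.009660, -0.003207)
  k3: at (s, t) = (0.015714, 0.234347), (ds/dtau, dt/dtau) = (0.126332, -0.125417); Gamma_sss = 0.056719, Gamma_sst = -0.004846, Gamma_stt = -0.681402, Gamma_tss = 0.417671, Gamma_tst = 0.329333, Gamma_ttt = 0.443544; k3 = (0.126332, -0.125417, 0.009659, -0.003207)
  k4: at (s, t) = (0.018872, 0.231212), (ds/dtau, dt/dtau) = (0.126574, -0.125498); Gamma_sss = 0.068319, Gamma_sst = -0.005726, Gamma_stt = -0.667393, Gamma_tss = 0.412196, Gamma_tst = 0.328540, Gamma_ttt = 0.443193; k4 = (0.126574, -0.125498, 0.009235, -0.003146)
  Y <- Y + (h/6)(k1 + 2k2 + 2k3 + k4): s = 0.0189, t = 0.2312, ds/dtau = 0.1266, dt/dtau = -0.1255
step 4:
  k1: at (s, t) = (0.018873, 0.231212), (ds/dtau, dt/dtau) = (0.126574, -0.125498); Gamma_sss = 0.068320, Gamma_sst = -0.005726, Gamma_stt = -0.667393, Gamma_tss = 0.412196, Gamma_tst = 0.328540, Gamma_ttt = 0.443193; k1 = (0.126574, -0.125498, 0.009235, -0.003146)
  k2: at (s, t) = (0.022037, 0.228075), (ds/dtau, dt/dtau) = (0.126804, -0.125576); Gamma_sss = 0.080009, Gamma_sst = -0.006576, Gamma_stt = -0.653291, Gamma_tss = 0.406681, Gamma_tst = 0.327751, Gamma_ttt = 0.442788; k2 = (0.126804, -0.125576, 0.008806, -0.003084)
  k3: at (s, t) = (0.022043, 0.228073), (ds/dtau, dt/dtau) = (0.126794, -0.125575); Gamma_sss = 0.080030, Gamma_sst = -0.006578, Gamma_stt = -0.653276, Gamma_tss = 0.406677, Gamma_tst = 0.327753, Gamma_ttt = 0.442792; k3 = (0.126794, -0.125575, 0.008805, -0.003083)
  k4: at (s, t) = (0.025212, 0.224933), (ds/dtau, dt/dtau) = (0.127014, -0.125652); Gamma_sss = 0.091805, Gamma_sst = -0.007398, Gamma_stt = -0.639085, Gamma_tss = 0.401124, Gamma_tst = 0.326966, Gamma_ttt = 0.442332; k4 = (0.127014, -0.125652, 0.008373, -0.003018)
  Y <- Y + (h/6)(k1 + 2k2 + 2k3 + k4): s = 0.0252, t = 0.2249, ds/dtau = 0.1270, dt/dtau = -0.1257


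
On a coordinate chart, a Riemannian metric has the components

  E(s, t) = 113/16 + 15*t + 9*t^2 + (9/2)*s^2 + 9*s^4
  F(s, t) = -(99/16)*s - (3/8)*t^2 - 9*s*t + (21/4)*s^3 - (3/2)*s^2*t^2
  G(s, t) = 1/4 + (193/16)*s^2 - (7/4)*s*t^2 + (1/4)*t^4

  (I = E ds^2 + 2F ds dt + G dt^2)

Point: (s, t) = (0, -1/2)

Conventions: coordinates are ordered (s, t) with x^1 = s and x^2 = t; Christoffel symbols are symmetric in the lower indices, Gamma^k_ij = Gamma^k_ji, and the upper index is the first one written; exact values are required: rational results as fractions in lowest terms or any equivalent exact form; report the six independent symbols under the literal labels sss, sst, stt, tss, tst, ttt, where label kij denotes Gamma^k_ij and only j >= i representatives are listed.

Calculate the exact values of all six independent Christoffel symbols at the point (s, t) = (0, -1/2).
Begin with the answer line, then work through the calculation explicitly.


Answer: Gamma_sss = -225/242, Gamma_sst = 795/484, Gamma_stt = 311/968, Gamma_tss = -2175/121, Gamma_tst = -59/242, Gamma_ttt = -59/484

E = 29/16, F = -3/32, G = 17/64 at the point
E_s = 0, E_t = 6, F_s = -27/16, F_t = 3/8, G_s = -7/16, G_t = -1/8
EG - F^2 = 121/256;  g^inv = (256/121) * [[17/64, 3/32], [3/32, 29/16]]
first-kind symbols [ij,l] = (1/2)(d_i g_jl + d_j g_il - d_l g_ij): [ss,s] = E_s/2 = 0, [ss,t] = F_s - E_t/2 = -75/16, [st,s] = E_t/2 = 3, [st,t] = G_s/2 = -7/32, [tt,s] = F_t - G_s/2 = 19/32, [tt,t] = G_t/2 = -1/16
Gamma^s_ij = (G*[ij,s] - F*[ij,t])/(EG - F^2), Gamma^t_ij = (E*[ij,t] - F*[ij,s])/(EG - F^2)


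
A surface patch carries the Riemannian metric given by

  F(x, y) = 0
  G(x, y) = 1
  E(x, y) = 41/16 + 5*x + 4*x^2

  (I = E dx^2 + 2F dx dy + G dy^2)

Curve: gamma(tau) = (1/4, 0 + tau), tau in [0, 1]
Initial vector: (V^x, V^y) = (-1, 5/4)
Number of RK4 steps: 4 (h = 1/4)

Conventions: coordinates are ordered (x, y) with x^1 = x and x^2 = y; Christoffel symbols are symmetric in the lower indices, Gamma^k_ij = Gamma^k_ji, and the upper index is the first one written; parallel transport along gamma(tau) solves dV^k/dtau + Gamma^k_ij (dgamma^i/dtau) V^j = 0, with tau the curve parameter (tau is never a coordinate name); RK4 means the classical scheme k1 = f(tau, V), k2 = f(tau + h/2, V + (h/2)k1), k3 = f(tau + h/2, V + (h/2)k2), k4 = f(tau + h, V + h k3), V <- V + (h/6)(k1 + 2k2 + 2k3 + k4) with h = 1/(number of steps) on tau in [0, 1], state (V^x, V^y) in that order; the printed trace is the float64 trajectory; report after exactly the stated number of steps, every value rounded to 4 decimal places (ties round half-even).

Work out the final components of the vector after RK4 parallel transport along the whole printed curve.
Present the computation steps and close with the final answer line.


gamma'(tau) = (0, 1); f(tau, V)^k = -Gamma^k_ij(gamma(tau)) gamma'^i(tau) V^j; h = 1/4; intermediate values shown to 6 dp
curve data and Christoffel symbols at the stage parameters:
  tau = 0.000000: gamma = (0.250000, 0.000000), gamma' = (0.000000, 1.000000); Gamma_xxx = 0.861538, Gamma_xxy = 0.000000, Gamma_xyy = 0.000000, Gamma_yxx = 0.000000, Gamma_yxy = 0.000000, Gamma_yyy = 0.000000
  tau = 0.125000: gamma = (0.250000, 0.125000), gamma' = (0.000000, 1.000000); Gamma_xxx = 0.861538, Gamma_xxy = 0.000000, Gamma_xyy = 0.000000, Gamma_yxx = 0.000000, Gamma_yxy = 0.000000, Gamma_yyy = 0.000000
  tau = 0.250000: gamma = (0.250000, 0.250000), gamma' = (0.000000, 1.000000); Gamma_xxx = 0.861538, Gamma_xxy = 0.000000, Gamma_xyy = 0.000000, Gamma_yxx = 0.000000, Gamma_yxy = 0.000000, Gamma_yyy = 0.000000
  tau = 0.375000: gamma = (0.250000, 0.375000), gamma' = (0.000000, 1.000000); Gamma_xxx = 0.861538, Gamma_xxy = 0.000000, Gamma_xyy = 0.000000, Gamma_yxx = 0.000000, Gamma_yxy = 0.000000, Gamma_yyy = 0.000000
  tau = 0.500000: gamma = (0.250000, 0.500000), gamma' = (0.000000, 1.000000); Gamma_xxx = 0.861538, Gamma_xxy = 0.000000, Gamma_xyy = 0.000000, Gamma_yxx = 0.000000, Gamma_yxy = 0.000000, Gamma_yyy = 0.000000
  tau = 0.625000: gamma = (0.250000, 0.625000), gamma' = (0.000000, 1.000000); Gamma_xxx = 0.861538, Gamma_xxy = 0.000000, Gamma_xyy = 0.000000, Gamma_yxx = 0.000000, Gamma_yxy = 0.000000, Gamma_yyy = 0.000000
  tau = 0.750000: gamma = (0.250000, 0.750000), gamma' = (0.000000, 1.000000); Gamma_xxx = 0.861538, Gamma_xxy = 0.000000, Gamma_xyy = 0.000000, Gamma_yxx = 0.000000, Gamma_yxy = 0.000000, Gamma_yyy = 0.000000
  tau = 0.875000: gamma = (0.250000, 0.875000), gamma' = (0.000000, 1.000000); Gamma_xxx = 0.861538, Gamma_xxy = 0.000000, Gamma_xyy = 0.000000, Gamma_yxx = 0.000000, Gamma_yxy = 0.000000, Gamma_yyy = 0.000000
  tau = 1.000000: gamma = (0.250000, 1.000000), gamma' = (0.000000, 1.000000); Gamma_xxx = 0.861538, Gamma_xxy = 0.000000, Gamma_xyy = 0.000000, Gamma_yxx = 0.000000, Gamma_yxy = 0.000000, Gamma_yyy = 0.000000
step 0: V^x = -1.0000, V^y = 1.2500
step 1: k1 = (0.000000, 0.000000), k2 = (0.000000, 0.000000), k3 = (0.000000, 0.000000), k4 = (0.000000, 0.000000); V <- V + (h/6)(k1 + 2k2 + 2k3 + k4): V^x = -1.0000, V^y = 1.2500
step 2: k1 = (0.000000, 0.000000), k2 = (0.000000, 0.000000), k3 = (0.000000, 0.000000), k4 = (0.000000, 0.000000); V <- V + (h/6)(k1 + 2k2 + 2k3 + k4): V^x = -1.0000, V^y = 1.2500
step 3: k1 = (0.000000, 0.000000), k2 = (0.000000, 0.000000), k3 = (0.000000, 0.000000), k4 = (0.000000, 0.000000); V <- V + (h/6)(k1 + 2k2 + 2k3 + k4): V^x = -1.0000, V^y = 1.2500
step 4: k1 = (0.000000, 0.000000), k2 = (0.000000, 0.000000), k3 = (0.000000, 0.000000), k4 = (0.000000, 0.000000); V <- V + (h/6)(k1 + 2k2 + 2k3 + k4): V^x = -1.0000, V^y = 1.2500

Answer: V^x = -1.0000, V^y = 1.2500


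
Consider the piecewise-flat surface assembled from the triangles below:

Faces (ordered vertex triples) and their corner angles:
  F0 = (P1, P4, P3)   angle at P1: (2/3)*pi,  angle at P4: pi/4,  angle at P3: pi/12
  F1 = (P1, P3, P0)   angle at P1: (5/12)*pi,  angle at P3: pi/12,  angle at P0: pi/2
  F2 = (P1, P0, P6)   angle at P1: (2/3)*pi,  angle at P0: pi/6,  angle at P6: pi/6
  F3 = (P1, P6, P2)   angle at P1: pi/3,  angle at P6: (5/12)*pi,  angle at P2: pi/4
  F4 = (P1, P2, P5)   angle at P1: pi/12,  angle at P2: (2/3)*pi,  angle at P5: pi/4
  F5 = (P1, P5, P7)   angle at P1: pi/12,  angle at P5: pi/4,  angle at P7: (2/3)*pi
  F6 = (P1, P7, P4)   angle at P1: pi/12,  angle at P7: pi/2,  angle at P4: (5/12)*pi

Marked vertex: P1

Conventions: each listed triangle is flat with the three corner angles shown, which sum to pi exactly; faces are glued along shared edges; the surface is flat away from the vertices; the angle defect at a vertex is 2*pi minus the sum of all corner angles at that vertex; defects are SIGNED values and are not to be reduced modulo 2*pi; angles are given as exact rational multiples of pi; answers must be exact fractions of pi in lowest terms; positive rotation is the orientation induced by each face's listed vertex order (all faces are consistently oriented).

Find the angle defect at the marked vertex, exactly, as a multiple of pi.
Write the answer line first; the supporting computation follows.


Answer: defect(P1) = -pi/3

Sum of corner angles at P1: (7/3)*pi
defect = 2*pi - (7/3)*pi


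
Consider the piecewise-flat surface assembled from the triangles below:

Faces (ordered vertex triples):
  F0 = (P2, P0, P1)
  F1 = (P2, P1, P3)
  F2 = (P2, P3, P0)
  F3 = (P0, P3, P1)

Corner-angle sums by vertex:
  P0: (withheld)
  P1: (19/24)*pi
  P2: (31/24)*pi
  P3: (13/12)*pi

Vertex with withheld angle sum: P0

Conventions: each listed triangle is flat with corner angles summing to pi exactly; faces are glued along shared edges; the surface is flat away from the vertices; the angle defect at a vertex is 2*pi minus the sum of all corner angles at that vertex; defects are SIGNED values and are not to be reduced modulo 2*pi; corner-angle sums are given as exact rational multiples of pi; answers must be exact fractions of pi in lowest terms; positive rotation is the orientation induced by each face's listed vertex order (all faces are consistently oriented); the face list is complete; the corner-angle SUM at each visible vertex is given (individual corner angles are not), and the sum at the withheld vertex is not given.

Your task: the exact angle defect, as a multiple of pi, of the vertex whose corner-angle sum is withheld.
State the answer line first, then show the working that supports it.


Answer: defect(P0) = (7/6)*pi

V = 4, E = 6, F = 4; chi = V - E + F = 2
Gauss-Bonnet: total defect = 2*pi*chi = 4*pi; visible defects sum to (17/6)*pi


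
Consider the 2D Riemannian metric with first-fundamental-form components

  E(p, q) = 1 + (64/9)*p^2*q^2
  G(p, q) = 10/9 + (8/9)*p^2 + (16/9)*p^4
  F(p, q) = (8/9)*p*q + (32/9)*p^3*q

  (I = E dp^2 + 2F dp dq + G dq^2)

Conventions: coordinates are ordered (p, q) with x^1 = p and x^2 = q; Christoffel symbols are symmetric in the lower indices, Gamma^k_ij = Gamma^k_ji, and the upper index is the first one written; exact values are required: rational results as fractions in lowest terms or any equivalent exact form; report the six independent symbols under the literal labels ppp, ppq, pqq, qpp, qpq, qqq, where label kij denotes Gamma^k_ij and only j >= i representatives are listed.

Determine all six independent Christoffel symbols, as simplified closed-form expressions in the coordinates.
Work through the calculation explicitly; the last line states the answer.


E = 1 + (64/9)*p^2*q^2; F = (8/9)*p*q + (32/9)*p^3*q; G = 10/9 + (8/9)*p^2 + (16/9)*p^4
Gamma^k_ij = (1/2) g^{kl} (d_i g_jl + d_j g_il - d_l g_ij), with g^inv = (1/(EG-F^2)) [[G, -F], [-F, E]]
first partials: E_p = (128/9)*p*q^2, E_q = (128/9)*p^2*q, F_p = (8/9)*q + (32/3)*p^2*q, F_q = (8/9)*p + (32/9)*p^3, G_p = (16/9)*p + (64/9)*p^3, G_q = 0
D = EG - F^2 = 10/9 + (8/9)*p^2 + (64/9)*p^2*q^2 + (16/9)*p^4
expanded: Gamma^p_pp = (G E_p - 2F F_p + F E_q)/(2D), Gamma^p_pq = (G E_q - F G_p)/(2D), Gamma^p_qq = (2G F_q - G G_p - F G_q)/(2D), Gamma^q_pp = (2E F_p - E E_q - F E_p)/(2D), Gamma^q_pq = (E G_p - F E_q)/(2D), Gamma^q_qq = (E G_q - 2F F_q + F G_p)/(2D); substitute and cancel common factors

Answer: Gamma_ppp = 32*p*q^2/(8*p^4 + 32*p^2*q^2 + 4*p^2 + 5), Gamma_ppq = 32*p^2*q/(8*p^4 + 32*p^2*q^2 + 4*p^2 + 5), Gamma_pqq = 0, Gamma_qpp = (16*p^2*q + 4*q)/(8*p^4 + 32*p^2*q^2 + 4*p^2 + 5), Gamma_qpq = (16*p^3 + 4*p)/(8*p^4 + 32*p^2*q^2 + 4*p^2 + 5), Gamma_qqq = 0


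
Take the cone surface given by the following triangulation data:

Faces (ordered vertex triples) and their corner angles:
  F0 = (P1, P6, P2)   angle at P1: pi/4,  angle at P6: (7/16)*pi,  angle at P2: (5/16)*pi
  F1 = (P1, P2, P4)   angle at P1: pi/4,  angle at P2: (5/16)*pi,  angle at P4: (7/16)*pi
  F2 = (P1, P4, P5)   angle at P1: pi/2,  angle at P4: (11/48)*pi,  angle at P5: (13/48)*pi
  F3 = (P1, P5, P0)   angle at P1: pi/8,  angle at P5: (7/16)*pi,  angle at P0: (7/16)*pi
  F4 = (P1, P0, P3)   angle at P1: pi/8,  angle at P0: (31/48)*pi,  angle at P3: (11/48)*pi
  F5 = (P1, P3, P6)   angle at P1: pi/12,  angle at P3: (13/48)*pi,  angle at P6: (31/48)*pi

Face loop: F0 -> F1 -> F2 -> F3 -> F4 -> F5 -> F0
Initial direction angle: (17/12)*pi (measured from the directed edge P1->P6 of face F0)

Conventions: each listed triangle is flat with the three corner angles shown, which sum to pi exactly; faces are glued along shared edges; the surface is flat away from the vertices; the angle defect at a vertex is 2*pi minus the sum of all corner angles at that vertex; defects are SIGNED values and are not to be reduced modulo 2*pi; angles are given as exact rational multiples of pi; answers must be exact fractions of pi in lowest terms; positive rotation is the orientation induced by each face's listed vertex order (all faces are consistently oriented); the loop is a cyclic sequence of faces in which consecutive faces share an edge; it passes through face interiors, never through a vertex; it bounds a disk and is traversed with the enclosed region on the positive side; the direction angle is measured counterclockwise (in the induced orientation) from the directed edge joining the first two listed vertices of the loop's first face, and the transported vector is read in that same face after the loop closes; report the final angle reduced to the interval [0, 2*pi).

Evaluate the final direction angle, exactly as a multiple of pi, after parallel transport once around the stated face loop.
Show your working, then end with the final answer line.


enclosed vertex P1: corner angles sum to (4/3)*pi, defect = 2*pi - (4/3)*pi = (2/3)*pi
by Gauss-Bonnet the loop rotates the vector by the enclosed defect sum (positive orientation, mod 2*pi)
final angle = (17/12)*pi + (2/3)*pi = pi/12 (mod 2*pi)

Answer: final direction angle = pi/12


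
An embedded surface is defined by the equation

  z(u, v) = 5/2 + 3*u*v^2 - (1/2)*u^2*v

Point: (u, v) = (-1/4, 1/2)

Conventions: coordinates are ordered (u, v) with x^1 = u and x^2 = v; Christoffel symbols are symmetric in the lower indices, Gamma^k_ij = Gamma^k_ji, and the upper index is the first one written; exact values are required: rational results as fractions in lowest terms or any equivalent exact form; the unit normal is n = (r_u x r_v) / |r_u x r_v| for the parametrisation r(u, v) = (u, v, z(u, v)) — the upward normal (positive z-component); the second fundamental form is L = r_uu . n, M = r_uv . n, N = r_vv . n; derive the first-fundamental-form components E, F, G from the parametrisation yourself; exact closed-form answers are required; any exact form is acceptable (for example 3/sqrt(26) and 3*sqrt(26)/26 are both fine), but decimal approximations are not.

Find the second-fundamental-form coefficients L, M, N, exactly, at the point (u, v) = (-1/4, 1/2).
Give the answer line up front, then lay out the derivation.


Answer: L = -16*sqrt(2433)/2433, M = 104*sqrt(2433)/2433, N = -16*sqrt(2433)/811

z_u = 7/8, z_v = -25/32, z_uu = -1/2, z_uv = 13/4, z_vv = -3/2
E = 113/64, F = -175/256, G = 1649/1024; answer radicand W^2 = 2433/1024
unnormalised second-form numerators: l = -1/2, m = 13/4, n = -3/2; L = l/sqrt(2433/1024), and similarly M = m/sqrt(W^2), N = n/sqrt(W^2)


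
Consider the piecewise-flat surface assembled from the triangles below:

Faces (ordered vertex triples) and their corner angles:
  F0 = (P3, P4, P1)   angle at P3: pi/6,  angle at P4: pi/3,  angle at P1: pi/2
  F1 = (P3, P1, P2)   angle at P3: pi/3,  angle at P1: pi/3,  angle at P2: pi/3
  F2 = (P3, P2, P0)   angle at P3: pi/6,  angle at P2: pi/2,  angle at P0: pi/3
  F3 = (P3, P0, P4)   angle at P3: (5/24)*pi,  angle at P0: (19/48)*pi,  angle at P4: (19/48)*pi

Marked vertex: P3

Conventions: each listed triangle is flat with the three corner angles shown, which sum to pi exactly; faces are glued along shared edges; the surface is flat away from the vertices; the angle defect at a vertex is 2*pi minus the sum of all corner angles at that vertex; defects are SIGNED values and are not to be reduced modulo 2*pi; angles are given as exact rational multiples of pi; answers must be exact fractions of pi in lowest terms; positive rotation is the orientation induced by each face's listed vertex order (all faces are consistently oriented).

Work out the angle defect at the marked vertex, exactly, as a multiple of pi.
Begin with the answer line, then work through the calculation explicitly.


Answer: defect(P3) = (9/8)*pi

Sum of corner angles at P3: (7/8)*pi
defect = 2*pi - (7/8)*pi


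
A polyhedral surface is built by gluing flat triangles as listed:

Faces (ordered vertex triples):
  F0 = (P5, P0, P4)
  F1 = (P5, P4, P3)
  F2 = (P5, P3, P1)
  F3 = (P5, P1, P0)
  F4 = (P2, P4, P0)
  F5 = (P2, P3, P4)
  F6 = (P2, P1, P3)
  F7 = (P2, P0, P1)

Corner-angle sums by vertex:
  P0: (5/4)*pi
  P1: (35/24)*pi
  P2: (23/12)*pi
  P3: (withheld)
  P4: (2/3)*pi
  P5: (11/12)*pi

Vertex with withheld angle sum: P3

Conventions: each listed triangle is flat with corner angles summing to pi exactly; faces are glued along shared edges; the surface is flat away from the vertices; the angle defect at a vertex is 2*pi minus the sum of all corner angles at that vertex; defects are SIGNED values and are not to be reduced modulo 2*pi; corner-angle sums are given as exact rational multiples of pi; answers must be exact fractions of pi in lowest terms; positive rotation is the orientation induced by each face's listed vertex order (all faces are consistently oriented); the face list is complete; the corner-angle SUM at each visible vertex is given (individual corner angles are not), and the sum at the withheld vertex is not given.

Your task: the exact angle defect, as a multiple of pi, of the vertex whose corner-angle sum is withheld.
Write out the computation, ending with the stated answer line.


V = 6, E = 12, F = 8; chi = V - E + F = 2
Gauss-Bonnet: total defect = 2*pi*chi = 4*pi; visible defects sum to (91/24)*pi

Answer: defect(P3) = (5/24)*pi


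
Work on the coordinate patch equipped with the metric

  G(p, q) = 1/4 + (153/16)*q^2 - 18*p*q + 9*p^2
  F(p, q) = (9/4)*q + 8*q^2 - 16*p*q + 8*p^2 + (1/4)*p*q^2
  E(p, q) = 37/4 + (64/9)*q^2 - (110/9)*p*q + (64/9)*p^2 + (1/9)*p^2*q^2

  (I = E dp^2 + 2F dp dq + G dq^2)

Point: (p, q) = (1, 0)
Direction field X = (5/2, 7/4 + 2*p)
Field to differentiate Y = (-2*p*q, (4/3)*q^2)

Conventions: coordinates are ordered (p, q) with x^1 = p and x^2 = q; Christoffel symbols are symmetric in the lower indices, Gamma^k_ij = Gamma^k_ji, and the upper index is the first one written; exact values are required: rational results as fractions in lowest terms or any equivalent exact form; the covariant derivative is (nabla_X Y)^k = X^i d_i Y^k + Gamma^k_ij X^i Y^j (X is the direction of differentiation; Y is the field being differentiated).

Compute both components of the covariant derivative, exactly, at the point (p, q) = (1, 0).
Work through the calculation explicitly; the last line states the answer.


E = 589/36, F = 8, G = 37/4 at the point
E_p = 128/9, E_q = -110/9, F_p = 16, F_q = -55/4, G_p = 18, G_q = -18
EG - F^2 = 12577/144;  g^inv = (144/12577) * [[37/4, -8], [-8, 589/36]]
first-kind symbols [ij,l] = (1/2)(d_i g_jl + d_j g_il - d_l g_ij): [pp,p] = E_p/2 = 64/9, [pp,q] = F_p - E_q/2 = 199/9, [pq,p] = E_q/2 = -55/9, [pq,q] = G_p/2 = 9, [qq,p] = F_q - G_p/2 = -91/4, [qq,q] = G_q/2 = -9
Gamma^p_ij = (G*[ij,p] - F*[ij,q])/(EG - F^2), Gamma^q_ij = (E*[ij,q] - F*[ij,p])/(EG - F^2)
Gamma_ppp = -16000/12577, Gamma_ppq = -18508/12577, Gamma_pqq = -19935/12577, Gamma_qpp = 395116/113193, Gamma_qpq = 28244/12577, Gamma_qqq = 5004/12577
X = (5/2, 15/4), Y = (0, 0) at the point

Answer: (nabla_X Y)^p = -15/2, (nabla_X Y)^q = 0


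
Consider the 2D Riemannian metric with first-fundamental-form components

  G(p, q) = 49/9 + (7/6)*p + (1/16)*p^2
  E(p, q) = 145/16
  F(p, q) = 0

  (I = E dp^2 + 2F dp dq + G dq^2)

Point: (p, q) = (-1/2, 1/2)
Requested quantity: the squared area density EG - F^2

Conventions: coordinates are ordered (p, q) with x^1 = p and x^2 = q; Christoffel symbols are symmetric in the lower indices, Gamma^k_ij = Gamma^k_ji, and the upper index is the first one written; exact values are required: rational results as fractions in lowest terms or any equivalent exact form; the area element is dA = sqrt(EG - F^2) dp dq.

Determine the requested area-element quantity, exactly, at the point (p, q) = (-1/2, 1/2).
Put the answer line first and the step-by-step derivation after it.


Answer: EG - F^2 = 407305/9216

E = 145/16, F = 0, G = 2809/576; EG - F^2 = 407305/9216


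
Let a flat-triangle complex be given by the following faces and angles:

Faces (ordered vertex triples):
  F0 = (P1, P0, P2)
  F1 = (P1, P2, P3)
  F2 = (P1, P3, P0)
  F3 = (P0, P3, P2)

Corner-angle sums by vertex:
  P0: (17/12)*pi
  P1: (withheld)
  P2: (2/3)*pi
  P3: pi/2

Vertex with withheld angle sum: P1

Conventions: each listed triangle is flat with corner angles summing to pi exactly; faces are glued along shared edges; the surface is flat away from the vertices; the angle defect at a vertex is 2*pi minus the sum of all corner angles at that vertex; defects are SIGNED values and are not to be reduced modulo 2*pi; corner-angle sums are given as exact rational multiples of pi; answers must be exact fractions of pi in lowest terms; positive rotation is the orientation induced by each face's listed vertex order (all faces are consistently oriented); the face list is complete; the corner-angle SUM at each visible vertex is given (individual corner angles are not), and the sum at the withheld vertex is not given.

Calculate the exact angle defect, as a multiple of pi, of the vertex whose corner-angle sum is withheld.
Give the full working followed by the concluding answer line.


V = 4, E = 6, F = 4; chi = V - E + F = 2
Gauss-Bonnet: total defect = 2*pi*chi = 4*pi; visible defects sum to (41/12)*pi

Answer: defect(P1) = (7/12)*pi


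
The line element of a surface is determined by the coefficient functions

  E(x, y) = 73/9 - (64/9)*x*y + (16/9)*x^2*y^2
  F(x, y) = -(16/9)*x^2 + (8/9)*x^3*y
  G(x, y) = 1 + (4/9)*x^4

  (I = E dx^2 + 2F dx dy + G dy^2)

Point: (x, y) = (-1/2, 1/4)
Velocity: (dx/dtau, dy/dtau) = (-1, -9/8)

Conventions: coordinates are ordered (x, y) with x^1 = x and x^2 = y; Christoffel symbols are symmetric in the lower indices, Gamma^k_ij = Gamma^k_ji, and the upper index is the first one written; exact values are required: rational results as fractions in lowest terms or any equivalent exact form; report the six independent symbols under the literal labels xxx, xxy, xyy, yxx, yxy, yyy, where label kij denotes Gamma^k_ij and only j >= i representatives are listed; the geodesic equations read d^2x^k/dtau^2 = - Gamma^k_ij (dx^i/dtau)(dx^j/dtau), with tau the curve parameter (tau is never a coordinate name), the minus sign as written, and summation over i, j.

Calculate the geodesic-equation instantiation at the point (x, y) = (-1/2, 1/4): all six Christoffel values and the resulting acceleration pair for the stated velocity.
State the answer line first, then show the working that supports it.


Answer: Gamma_xxx = -17/163, Gamma_xxy = 34/163, Gamma_xyy = 0, Gamma_yxx = 1/163, Gamma_yxy = -2/163, Gamma_yyy = 0; accelerations (d^2x/dtau^2, d^2y/dtau^2) = (-119/326, 7/326)

E = 325/36, F = -17/36, G = 37/36 at the point
E_x = -17/9, E_y = 34/9, F_x = 35/18, F_y = -1/9, G_x = -2/9, G_y = 0
EG - F^2 = 163/18;  g^inv = (18/163) * [[37/36, 17/36], [17/36, 325/36]]
first-kind symbols [ij,l] = (1/2)(d_i g_jl + d_j g_il - d_l g_ij): [xx,x] = E_x/2 = -17/18, [xx,y] = F_x - E_y/2 = 1/18, [xy,x] = E_y/2 = 17/9, [xy,y] = G_x/2 = -1/9, [yy,x] = F_y - G_x/2 = 0, [yy,y] = G_y/2 = 0
Gamma^x_ij = (G*[ij,x] - F*[ij,y])/(EG - F^2), Gamma^y_ij = (E*[ij,y] - F*[ij,x])/(EG - F^2)
Gamma_xxx = -17/163, Gamma_xxy = 34/163, Gamma_xyy = 0, Gamma_yxx = 1/163, Gamma_yxy = -2/163, Gamma_yyy = 0
d^2x/dtau^2 = -(Gamma_xxx*(-1)^2 + 2*Gamma_xxy*(-1)*(-9/8) + Gamma_xyy*(-9/8)^2) = -119/326
d^2y/dtau^2 = -(Gamma_yxx*(-1)^2 + 2*Gamma_yxy*(-1)*(-9/8) + Gamma_yyy*(-9/8)^2) = 7/326


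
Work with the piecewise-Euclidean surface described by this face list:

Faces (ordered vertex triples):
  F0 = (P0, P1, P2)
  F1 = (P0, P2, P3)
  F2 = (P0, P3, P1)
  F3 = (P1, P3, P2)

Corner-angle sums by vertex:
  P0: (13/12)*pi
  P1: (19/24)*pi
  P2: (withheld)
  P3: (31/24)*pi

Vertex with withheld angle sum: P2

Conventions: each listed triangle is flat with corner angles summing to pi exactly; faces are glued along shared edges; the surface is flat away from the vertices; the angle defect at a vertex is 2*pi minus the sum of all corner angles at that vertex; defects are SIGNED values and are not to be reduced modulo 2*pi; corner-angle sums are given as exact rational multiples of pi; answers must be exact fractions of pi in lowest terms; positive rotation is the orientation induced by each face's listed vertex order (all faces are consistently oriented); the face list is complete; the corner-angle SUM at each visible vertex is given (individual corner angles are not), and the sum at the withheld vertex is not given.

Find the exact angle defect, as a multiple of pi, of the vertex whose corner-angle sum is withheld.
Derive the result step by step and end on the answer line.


V = 4, E = 6, F = 4; chi = V - E + F = 2
Gauss-Bonnet: total defect = 2*pi*chi = 4*pi; visible defects sum to (17/6)*pi

Answer: defect(P2) = (7/6)*pi
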